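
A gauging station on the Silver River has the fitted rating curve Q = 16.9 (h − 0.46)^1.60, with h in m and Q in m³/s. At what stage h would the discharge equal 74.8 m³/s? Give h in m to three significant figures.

h − h₀ = (Q/C)^(1/b) = (74.8/16.9)^(1/1.60) = 2.534 m
h = 0.46 + 2.534 = 2.994 m

2.99 m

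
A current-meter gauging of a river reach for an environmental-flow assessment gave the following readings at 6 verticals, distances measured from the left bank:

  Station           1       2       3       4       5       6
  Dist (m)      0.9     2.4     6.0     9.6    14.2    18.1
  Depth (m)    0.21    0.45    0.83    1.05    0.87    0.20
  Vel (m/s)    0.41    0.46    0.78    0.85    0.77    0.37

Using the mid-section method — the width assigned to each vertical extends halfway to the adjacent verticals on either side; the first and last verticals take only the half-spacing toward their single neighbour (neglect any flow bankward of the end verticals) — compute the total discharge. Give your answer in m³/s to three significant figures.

9.57 m³/s

w_1 = (2.4 − 0.9)/2 = 0.75 m; q_1 = 0.41 × 0.21 × 0.75 = 0.06458 m³/s
w_2 = (6.0 − 0.9)/2 = 2.55 m; q_2 = 0.46 × 0.45 × 2.55 = 0.5279 m³/s
w_3 = (9.6 − 2.4)/2 = 3.6 m; q_3 = 0.78 × 0.83 × 3.6 = 2.331 m³/s
w_4 = (14.2 − 6.0)/2 = 4.1 m; q_4 = 0.85 × 1.05 × 4.1 = 3.659 m³/s
w_5 = (18.1 − 9.6)/2 = 4.25 m; q_5 = 0.77 × 0.87 × 4.25 = 2.847 m³/s
w_6 = (18.1 − 14.2)/2 = 1.95 m; q_6 = 0.37 × 0.20 × 1.95 = 0.1443 m³/s
Q = Σ qᵢ = 9.574 m³/s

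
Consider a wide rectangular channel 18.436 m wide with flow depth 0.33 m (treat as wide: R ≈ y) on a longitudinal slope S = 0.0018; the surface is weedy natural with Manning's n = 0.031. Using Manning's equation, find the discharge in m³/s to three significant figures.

3.98 m³/s

A = b·y = 18.436 × 0.33 = 6.084 m²
Wide channel: R ≈ y = 0.33 m
Q = (1/n)·A·R^(2/3)·S^(1/2) = (1/0.031) × 6.084 × 0.3300^(2/3) × 0.0018^(1/2) = 3.976 m³/s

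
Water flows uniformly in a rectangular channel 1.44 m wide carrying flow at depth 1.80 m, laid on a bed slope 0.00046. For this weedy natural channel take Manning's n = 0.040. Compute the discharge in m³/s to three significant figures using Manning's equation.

A = b·y = 1.44 × 1.80 = 2.592 m²
P = b + 2y = 1.44 + 2×1.80 = 5.040 m
R = A/P = 2.592/5.040 = 0.5143 m
Q = (1/n)·A·R^(2/3)·S^(1/2) = (1/0.040) × 2.592 × 0.5143^(2/3) × 0.00046^(1/2) = 0.8921 m³/s

0.892 m³/s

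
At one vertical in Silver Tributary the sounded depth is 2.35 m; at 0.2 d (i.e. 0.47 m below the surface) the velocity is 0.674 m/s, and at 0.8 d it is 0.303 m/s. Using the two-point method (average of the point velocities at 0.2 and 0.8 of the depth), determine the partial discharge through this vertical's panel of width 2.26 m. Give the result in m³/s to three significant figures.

2.59 m³/s

v̄ = (0.674 + 0.303) / 2 = 0.4885 m/s
q = v̄ × d × w = 0.4885 × 2.35 × 2.26 = 2.594 m³/s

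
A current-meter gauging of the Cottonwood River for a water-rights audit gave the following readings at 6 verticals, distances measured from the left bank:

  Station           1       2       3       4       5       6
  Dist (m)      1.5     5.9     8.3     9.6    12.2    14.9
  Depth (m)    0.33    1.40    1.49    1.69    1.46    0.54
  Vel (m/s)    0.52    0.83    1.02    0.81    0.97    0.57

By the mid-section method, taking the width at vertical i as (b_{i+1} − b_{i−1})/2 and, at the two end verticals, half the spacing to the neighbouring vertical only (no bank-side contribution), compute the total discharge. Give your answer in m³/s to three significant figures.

14.0 m³/s

w_1 = (5.9 − 1.5)/2 = 2.2 m; q_1 = 0.52 × 0.33 × 2.2 = 0.3775 m³/s
w_2 = (8.3 − 1.5)/2 = 3.4 m; q_2 = 0.83 × 1.40 × 3.4 = 3.951 m³/s
w_3 = (9.6 − 5.9)/2 = 1.85 m; q_3 = 1.02 × 1.49 × 1.85 = 2.812 m³/s
w_4 = (12.2 − 8.3)/2 = 1.95 m; q_4 = 0.81 × 1.69 × 1.95 = 2.669 m³/s
w_5 = (14.9 − 9.6)/2 = 2.65 m; q_5 = 0.97 × 1.46 × 2.65 = 3.753 m³/s
w_6 = (14.9 − 12.2)/2 = 1.35 m; q_6 = 0.57 × 0.54 × 1.35 = 0.4155 m³/s
Q = Σ qᵢ = 13.98 m³/s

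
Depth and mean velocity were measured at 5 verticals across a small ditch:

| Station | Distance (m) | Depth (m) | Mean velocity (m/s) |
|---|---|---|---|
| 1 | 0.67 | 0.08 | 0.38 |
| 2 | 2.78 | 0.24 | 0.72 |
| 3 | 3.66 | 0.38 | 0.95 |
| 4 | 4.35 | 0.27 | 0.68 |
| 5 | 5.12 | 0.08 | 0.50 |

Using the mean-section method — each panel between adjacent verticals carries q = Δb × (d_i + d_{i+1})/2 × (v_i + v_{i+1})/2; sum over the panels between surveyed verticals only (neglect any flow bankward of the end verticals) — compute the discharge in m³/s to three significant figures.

Panel 1-2: Δb = 2.11 m, d̄ = (0.08+0.24)/2 = 0.16, v̄ = (0.38+0.72)/2 = 0.55 → q = 2.11×0.16×0.55 = 0.1857 m³/s
Panel 2-3: Δb = 0.88 m, d̄ = (0.24+0.38)/2 = 0.31, v̄ = (0.72+0.95)/2 = 0.835 → q = 0.88×0.31×0.835 = 0.2278 m³/s
Panel 3-4: Δb = 0.69 m, d̄ = (0.38+0.27)/2 = 0.325, v̄ = (0.95+0.68)/2 = 0.815 → q = 0.69×0.325×0.815 = 0.1828 m³/s
Panel 4-5: Δb = 0.77 m, d̄ = (0.27+0.08)/2 = 0.175, v̄ = (0.68+0.50)/2 = 0.59 → q = 0.77×0.175×0.59 = 0.07950 m³/s
Q = Σ q = 0.6757 m³/s

0.676 m³/s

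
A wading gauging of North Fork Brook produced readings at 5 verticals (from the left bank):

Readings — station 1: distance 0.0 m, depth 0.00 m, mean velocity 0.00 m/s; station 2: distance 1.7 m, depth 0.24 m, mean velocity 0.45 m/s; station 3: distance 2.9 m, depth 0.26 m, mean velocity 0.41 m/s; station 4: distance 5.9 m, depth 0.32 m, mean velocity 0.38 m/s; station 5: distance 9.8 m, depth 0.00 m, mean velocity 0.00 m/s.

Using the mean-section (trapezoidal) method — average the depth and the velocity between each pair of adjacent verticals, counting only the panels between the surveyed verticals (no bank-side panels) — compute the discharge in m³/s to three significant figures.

0.637 m³/s

Panel 1-2: Δb = 1.7 m, d̄ = (0.00+0.24)/2 = 0.12, v̄ = (0.00+0.45)/2 = 0.225 → q = 1.7×0.12×0.225 = 0.04590 m³/s
Panel 2-3: Δb = 1.2 m, d̄ = (0.24+0.26)/2 = 0.25, v̄ = (0.45+0.41)/2 = 0.43 → q = 1.2×0.25×0.43 = 0.1290 m³/s
Panel 3-4: Δb = 3 m, d̄ = (0.26+0.32)/2 = 0.29, v̄ = (0.41+0.38)/2 = 0.395 → q = 3×0.29×0.395 = 0.3437 m³/s
Panel 4-5: Δb = 3.9 m, d̄ = (0.32+0.00)/2 = 0.16, v̄ = (0.38+0.00)/2 = 0.19 → q = 3.9×0.16×0.19 = 0.1186 m³/s
Q = Σ q = 0.6371 m³/s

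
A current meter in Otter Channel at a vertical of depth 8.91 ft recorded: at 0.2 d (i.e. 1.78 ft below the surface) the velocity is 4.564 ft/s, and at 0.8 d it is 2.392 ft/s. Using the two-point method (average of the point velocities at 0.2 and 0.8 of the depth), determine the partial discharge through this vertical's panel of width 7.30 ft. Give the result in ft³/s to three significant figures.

v̄ = (4.564 + 2.392) / 2 = 3.478 ft/s
q = v̄ × d × w = 3.478 × 8.91 × 7.30 = 226.2 ft³/s

226 ft³/s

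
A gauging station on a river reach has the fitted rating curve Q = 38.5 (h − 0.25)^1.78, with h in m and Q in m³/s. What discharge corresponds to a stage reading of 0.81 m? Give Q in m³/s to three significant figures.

13.7 m³/s

Q = 38.5 × (0.81 − 0.25)^1.78 = 38.5 × 0.56^1.78 = 13.72 m³/s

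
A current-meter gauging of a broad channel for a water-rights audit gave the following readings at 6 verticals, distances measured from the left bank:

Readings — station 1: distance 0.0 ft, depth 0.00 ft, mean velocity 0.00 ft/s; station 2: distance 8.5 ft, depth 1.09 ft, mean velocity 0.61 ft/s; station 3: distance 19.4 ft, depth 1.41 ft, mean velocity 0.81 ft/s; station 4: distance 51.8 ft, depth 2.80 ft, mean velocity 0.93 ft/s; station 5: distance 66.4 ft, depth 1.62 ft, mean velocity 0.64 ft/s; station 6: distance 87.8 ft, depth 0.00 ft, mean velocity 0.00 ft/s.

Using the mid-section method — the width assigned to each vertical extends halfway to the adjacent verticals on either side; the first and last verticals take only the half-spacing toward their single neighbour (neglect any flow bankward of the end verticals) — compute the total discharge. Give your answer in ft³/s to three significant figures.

w_2 = (19.4 − 0.0)/2 = 9.7 ft; q_2 = 0.61 × 1.09 × 9.7 = 6.450 ft³/s
w_3 = (51.8 − 8.5)/2 = 21.65 ft; q_3 = 0.81 × 1.41 × 21.65 = 24.73 ft³/s
w_4 = (66.4 − 19.4)/2 = 23.5 ft; q_4 = 0.93 × 2.80 × 23.5 = 61.19 ft³/s
w_5 = (87.8 − 51.8)/2 = 18 ft; q_5 = 0.64 × 1.62 × 18 = 18.66 ft³/s
Stations 1, 6 contribute zero (depth or velocity is 0).
Q = Σ qᵢ = 111.0 ft³/s

111 ft³/s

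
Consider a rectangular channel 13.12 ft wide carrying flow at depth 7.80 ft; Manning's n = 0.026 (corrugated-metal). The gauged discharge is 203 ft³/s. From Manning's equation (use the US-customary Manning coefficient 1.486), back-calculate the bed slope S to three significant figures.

A = b·y = 13.12 × 7.80 = 102.3 ft²
P = b + 2y = 13.12 + 2×7.80 = 28.72 ft
R = A/P = 102.3/28.72 = 3.563 ft
S = (Q·n / (1.486·A·R^(2/3)))² = (203×0.026 / (1.486×102.3×2.333))² = 0.0002213

0.000221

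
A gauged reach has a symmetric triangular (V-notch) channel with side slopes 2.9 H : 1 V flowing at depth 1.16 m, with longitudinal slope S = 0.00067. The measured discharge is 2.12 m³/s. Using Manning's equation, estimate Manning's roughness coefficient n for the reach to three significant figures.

A = z·y² = 2.9×1.16² = 3.902 m²
P = 2y√(1+z²) = 2×1.16×√(1+2.9²) = 7.117 m
R = A/P = 3.902/7.117 = 0.5483 m
n = (1/Q)·A·R^(2/3)·S^(1/2) = (1/2.12) × 3.902 × 0.6699 × 0.02588 = 0.03192

0.0319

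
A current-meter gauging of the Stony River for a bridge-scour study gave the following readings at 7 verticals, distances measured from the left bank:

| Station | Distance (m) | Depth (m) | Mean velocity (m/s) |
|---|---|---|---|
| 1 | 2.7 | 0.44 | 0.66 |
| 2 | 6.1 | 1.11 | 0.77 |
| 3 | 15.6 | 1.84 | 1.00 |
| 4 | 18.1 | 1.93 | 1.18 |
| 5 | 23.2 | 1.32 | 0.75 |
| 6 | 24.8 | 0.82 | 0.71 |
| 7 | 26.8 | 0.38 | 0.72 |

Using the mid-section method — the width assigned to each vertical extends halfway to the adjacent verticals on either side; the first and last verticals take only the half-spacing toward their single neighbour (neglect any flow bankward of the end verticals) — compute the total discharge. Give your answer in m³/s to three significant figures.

30.3 m³/s

w_1 = (6.1 − 2.7)/2 = 1.7 m; q_1 = 0.66 × 0.44 × 1.7 = 0.4937 m³/s
w_2 = (15.6 − 2.7)/2 = 6.45 m; q_2 = 0.77 × 1.11 × 6.45 = 5.513 m³/s
w_3 = (18.1 − 6.1)/2 = 6 m; q_3 = 1.00 × 1.84 × 6 = 11.04 m³/s
w_4 = (23.2 − 15.6)/2 = 3.8 m; q_4 = 1.18 × 1.93 × 3.8 = 8.654 m³/s
w_5 = (24.8 − 18.1)/2 = 3.35 m; q_5 = 0.75 × 1.32 × 3.35 = 3.317 m³/s
w_6 = (26.8 − 23.2)/2 = 1.8 m; q_6 = 0.71 × 0.82 × 1.8 = 1.048 m³/s
w_7 = (26.8 − 24.8)/2 = 1 m; q_7 = 0.72 × 0.38 × 1 = 0.2736 m³/s
Q = Σ qᵢ = 30.34 m³/s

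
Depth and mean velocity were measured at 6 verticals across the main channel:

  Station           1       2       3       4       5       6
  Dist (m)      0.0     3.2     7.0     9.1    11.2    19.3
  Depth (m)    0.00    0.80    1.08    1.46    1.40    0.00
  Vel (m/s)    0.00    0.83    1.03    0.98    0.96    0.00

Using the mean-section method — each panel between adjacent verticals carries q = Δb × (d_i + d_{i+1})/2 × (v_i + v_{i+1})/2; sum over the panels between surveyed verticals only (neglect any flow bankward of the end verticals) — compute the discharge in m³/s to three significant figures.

Panel 1-2: Δb = 3.2 m, d̄ = (0.00+0.80)/2 = 0.4, v̄ = (0.00+0.83)/2 = 0.415 → q = 3.2×0.4×0.415 = 0.5312 m³/s
Panel 2-3: Δb = 3.8 m, d̄ = (0.80+1.08)/2 = 0.94, v̄ = (0.83+1.03)/2 = 0.93 → q = 3.8×0.94×0.93 = 3.322 m³/s
Panel 3-4: Δb = 2.1 m, d̄ = (1.08+1.46)/2 = 1.27, v̄ = (1.03+0.98)/2 = 1.005 → q = 2.1×1.27×1.005 = 2.680 m³/s
Panel 4-5: Δb = 2.1 m, d̄ = (1.46+1.40)/2 = 1.43, v̄ = (0.98+0.96)/2 = 0.97 → q = 2.1×1.43×0.97 = 2.913 m³/s
Panel 5-6: Δb = 8.1 m, d̄ = (1.40+0.00)/2 = 0.7, v̄ = (0.96+0.00)/2 = 0.48 → q = 8.1×0.7×0.48 = 2.722 m³/s
Q = Σ q = 12.17 m³/s

12.2 m³/s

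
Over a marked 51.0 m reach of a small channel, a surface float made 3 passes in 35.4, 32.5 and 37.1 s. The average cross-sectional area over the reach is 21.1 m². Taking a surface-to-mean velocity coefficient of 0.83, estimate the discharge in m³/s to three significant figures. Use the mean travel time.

t̄ = (35.4 + 32.5 + 37.1) / 3 = 35 s
v_surface = L / t̄ = 51.0 / 35 = 1.457 m/s
v_mean = 0.83 × 1.457 = 1.209 m/s
Q = A × v_mean = 21.1 × 1.209 = 25.52 m³/s

25.5 m³/s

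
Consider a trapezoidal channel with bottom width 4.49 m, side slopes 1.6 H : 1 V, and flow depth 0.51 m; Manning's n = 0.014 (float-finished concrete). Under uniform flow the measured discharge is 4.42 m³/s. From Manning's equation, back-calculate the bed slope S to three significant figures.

0.00165

A = (b + z·y)·y = (4.49 + 1.6×0.51)×0.51 = 2.706 m²
P = b + 2y√(1+z²) = 4.49 + 2×0.51×√(1+1.6²) = 6.415 m
R = A/P = 2.706/6.415 = 0.4219 m
S = (Q·n / (1·A·R^(2/3)))² = (4.42×0.014 / (1×2.706×0.5625))² = 0.001653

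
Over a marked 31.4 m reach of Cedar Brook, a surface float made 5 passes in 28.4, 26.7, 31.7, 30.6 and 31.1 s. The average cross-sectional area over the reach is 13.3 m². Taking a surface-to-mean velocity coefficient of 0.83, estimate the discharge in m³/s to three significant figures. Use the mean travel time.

t̄ = (28.4 + 26.7 + 31.7 + 30.6 + 31.1) / 5 = 29.7 s
v_surface = L / t̄ = 31.4 / 29.7 = 1.057 m/s
v_mean = 0.83 × 1.057 = 0.8775 m/s
Q = A × v_mean = 13.3 × 0.8775 = 11.67 m³/s

11.7 m³/s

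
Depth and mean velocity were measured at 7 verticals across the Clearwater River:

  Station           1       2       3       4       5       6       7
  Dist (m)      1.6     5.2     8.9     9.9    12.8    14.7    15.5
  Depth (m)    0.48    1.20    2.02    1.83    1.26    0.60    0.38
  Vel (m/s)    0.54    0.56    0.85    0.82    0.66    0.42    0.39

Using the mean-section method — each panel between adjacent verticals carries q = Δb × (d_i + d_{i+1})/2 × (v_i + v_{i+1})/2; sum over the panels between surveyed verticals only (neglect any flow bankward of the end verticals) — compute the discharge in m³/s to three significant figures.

Panel 1-2: Δb = 3.6 m, d̄ = (0.48+1.20)/2 = 0.84, v̄ = (0.54+0.56)/2 = 0.55 → q = 3.6×0.84×0.55 = 1.663 m³/s
Panel 2-3: Δb = 3.7 m, d̄ = (1.20+2.02)/2 = 1.61, v̄ = (0.56+0.85)/2 = 0.705 → q = 3.7×1.61×0.705 = 4.200 m³/s
Panel 3-4: Δb = 1 m, d̄ = (2.02+1.83)/2 = 1.925, v̄ = (0.85+0.82)/2 = 0.835 → q = 1×1.925×0.835 = 1.607 m³/s
Panel 4-5: Δb = 2.9 m, d̄ = (1.83+1.26)/2 = 1.545, v̄ = (0.82+0.66)/2 = 0.74 → q = 2.9×1.545×0.74 = 3.316 m³/s
Panel 5-6: Δb = 1.9 m, d̄ = (1.26+0.60)/2 = 0.93, v̄ = (0.66+0.42)/2 = 0.54 → q = 1.9×0.93×0.54 = 0.9542 m³/s
Panel 6-7: Δb = 0.8 m, d̄ = (0.60+0.38)/2 = 0.49, v̄ = (0.42+0.39)/2 = 0.405 → q = 0.8×0.49×0.405 = 0.1588 m³/s
Q = Σ q = 11.90 m³/s

11.9 m³/s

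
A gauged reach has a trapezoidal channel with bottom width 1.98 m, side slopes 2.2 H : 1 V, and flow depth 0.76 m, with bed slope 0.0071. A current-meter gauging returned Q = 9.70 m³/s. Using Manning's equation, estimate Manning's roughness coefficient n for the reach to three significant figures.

A = (b + z·y)·y = (1.98 + 2.2×0.76)×0.76 = 2.776 m²
P = b + 2y√(1+z²) = 1.98 + 2×0.76×√(1+2.2²) = 5.653 m
R = A/P = 2.776/5.653 = 0.4910 m
n = (1/Q)·A·R^(2/3)·S^(1/2) = (1/9.70) × 2.776 × 0.6223 × 0.08426 = 0.01500

0.0150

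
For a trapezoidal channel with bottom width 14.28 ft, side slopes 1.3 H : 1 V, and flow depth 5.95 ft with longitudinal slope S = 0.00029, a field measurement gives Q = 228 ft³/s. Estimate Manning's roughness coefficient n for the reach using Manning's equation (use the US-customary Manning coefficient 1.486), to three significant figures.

0.0359

A = (b + z·y)·y = (14.28 + 1.3×5.95)×5.95 = 131.0 ft²
P = b + 2y√(1+z²) = 14.28 + 2×5.95×√(1+1.3²) = 33.80 ft
R = A/P = 131.0/33.80 = 3.876 ft
n = (1.486/Q)·A·R^(2/3)·S^(1/2) = (1.486/228) × 131.0 × 2.467 × 0.01703 = 0.03587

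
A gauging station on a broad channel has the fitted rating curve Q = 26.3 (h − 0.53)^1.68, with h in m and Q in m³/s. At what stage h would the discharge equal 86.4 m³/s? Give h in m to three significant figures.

h − h₀ = (Q/C)^(1/b) = (86.4/26.3)^(1/1.68) = 2.030 m
h = 0.53 + 2.030 = 2.560 m

2.56 m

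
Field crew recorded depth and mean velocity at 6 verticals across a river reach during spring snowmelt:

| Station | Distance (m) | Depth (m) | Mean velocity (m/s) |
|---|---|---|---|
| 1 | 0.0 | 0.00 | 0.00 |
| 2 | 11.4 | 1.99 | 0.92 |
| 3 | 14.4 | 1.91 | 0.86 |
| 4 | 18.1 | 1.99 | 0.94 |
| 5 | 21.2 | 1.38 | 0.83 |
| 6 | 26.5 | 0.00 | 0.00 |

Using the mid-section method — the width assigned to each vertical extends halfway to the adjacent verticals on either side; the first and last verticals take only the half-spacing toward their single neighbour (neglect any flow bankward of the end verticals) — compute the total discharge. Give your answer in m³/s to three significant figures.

29.9 m³/s

w_2 = (14.4 − 0.0)/2 = 7.2 m; q_2 = 0.92 × 1.99 × 7.2 = 13.18 m³/s
w_3 = (18.1 − 11.4)/2 = 3.35 m; q_3 = 0.86 × 1.91 × 3.35 = 5.503 m³/s
w_4 = (21.2 − 14.4)/2 = 3.4 m; q_4 = 0.94 × 1.99 × 3.4 = 6.360 m³/s
w_5 = (26.5 − 18.1)/2 = 4.2 m; q_5 = 0.83 × 1.38 × 4.2 = 4.811 m³/s
Stations 1, 6 contribute zero (depth or velocity is 0).
Q = Σ qᵢ = 29.86 m³/s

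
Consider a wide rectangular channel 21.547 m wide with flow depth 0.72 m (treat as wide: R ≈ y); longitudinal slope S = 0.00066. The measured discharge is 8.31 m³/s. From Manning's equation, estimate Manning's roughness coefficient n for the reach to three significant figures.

0.0385

A = b·y = 21.547 × 0.72 = 15.51 m²
Wide channel: R ≈ y = 0.72 m
n = (1/Q)·A·R^(2/3)·S^(1/2) = (1/8.31) × 15.51 × 0.8033 × 0.02569 = 0.03853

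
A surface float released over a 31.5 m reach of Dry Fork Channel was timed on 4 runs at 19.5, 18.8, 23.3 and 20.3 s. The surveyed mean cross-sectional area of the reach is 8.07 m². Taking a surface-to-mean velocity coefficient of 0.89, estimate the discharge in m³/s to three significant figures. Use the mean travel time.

t̄ = (19.5 + 18.8 + 23.3 + 20.3) / 4 = 20.475 s
v_surface = L / t̄ = 31.5 / 20.475 = 1.538 m/s
v_mean = 0.89 × 1.538 = 1.369 m/s
Q = A × v_mean = 8.07 × 1.369 = 11.05 m³/s

11.0 m³/s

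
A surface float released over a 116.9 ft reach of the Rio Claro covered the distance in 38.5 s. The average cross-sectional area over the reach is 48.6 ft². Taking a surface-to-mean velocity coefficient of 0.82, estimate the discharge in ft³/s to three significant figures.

v_surface = L / t̄ = 116.9 / 38.5 = 3.036 ft/s
v_mean = 0.82 × 3.036 = 2.490 ft/s
Q = A × v_mean = 48.6 × 2.490 = 121.0 ft³/s

121 ft³/s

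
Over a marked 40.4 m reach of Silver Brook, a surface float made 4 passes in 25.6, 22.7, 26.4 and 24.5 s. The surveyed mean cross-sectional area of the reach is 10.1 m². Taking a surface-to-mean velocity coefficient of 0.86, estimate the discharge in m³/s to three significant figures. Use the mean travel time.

t̄ = (25.6 + 22.7 + 26.4 + 24.5) / 4 = 24.8 s
v_surface = L / t̄ = 40.4 / 24.8 = 1.629 m/s
v_mean = 0.86 × 1.629 = 1.401 m/s
Q = A × v_mean = 10.1 × 1.401 = 14.15 m³/s

14.1 m³/s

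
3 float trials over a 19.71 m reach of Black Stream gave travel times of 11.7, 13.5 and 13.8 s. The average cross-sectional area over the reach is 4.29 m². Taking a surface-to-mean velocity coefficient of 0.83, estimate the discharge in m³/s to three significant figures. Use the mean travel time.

5.40 m³/s

t̄ = (11.7 + 13.5 + 13.8) / 3 = 13 s
v_surface = L / t̄ = 19.71 / 13 = 1.516 m/s
v_mean = 0.83 × 1.516 = 1.258 m/s
Q = A × v_mean = 4.29 × 1.258 = 5.399 m³/s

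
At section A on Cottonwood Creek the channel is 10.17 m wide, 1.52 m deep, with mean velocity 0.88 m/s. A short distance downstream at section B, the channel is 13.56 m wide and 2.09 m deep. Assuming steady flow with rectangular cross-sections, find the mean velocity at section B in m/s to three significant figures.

0.480 m/s

Q = A₁V₁ = (10.17×1.52) × 0.88 = 13.60 m³/s
A₂ = 13.56 × 2.09 = 28.34 m²
V₂ = Q/A₂ = 13.60/28.34 = 0.4800 m/s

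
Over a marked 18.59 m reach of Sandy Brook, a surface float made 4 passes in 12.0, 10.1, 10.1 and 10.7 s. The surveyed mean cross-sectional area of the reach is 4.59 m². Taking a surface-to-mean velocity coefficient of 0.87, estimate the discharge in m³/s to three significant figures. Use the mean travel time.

6.92 m³/s

t̄ = (12.0 + 10.1 + 10.1 + 10.7) / 4 = 10.725 s
v_surface = L / t̄ = 18.59 / 10.725 = 1.733 m/s
v_mean = 0.87 × 1.733 = 1.508 m/s
Q = A × v_mean = 4.59 × 1.508 = 6.922 m³/s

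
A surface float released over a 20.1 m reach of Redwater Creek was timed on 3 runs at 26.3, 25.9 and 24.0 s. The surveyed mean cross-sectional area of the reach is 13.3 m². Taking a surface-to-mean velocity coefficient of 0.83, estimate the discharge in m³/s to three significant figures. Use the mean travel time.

t̄ = (26.3 + 25.9 + 24.0) / 3 = 25.4 s
v_surface = L / t̄ = 20.1 / 25.4 = 0.7913 m/s
v_mean = 0.83 × 0.7913 = 0.6568 m/s
Q = A × v_mean = 13.3 × 0.6568 = 8.736 m³/s

8.74 m³/s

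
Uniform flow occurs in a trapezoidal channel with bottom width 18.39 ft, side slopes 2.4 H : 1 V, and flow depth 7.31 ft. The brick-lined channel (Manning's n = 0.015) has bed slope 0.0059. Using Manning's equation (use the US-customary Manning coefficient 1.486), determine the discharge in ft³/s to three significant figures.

A = (b + z·y)·y = (18.39 + 2.4×7.31)×7.31 = 262.7 ft²
P = b + 2y√(1+z²) = 18.39 + 2×7.31×√(1+2.4²) = 56.40 ft
R = A/P = 262.7/56.40 = 4.657 ft
Q = (1.486/n)·A·R^(2/3)·S^(1/2) = (1.486/0.015) × 262.7 × 4.657^(2/3) × 0.0059^(1/2) = 5574 ft³/s

5570 ft³/s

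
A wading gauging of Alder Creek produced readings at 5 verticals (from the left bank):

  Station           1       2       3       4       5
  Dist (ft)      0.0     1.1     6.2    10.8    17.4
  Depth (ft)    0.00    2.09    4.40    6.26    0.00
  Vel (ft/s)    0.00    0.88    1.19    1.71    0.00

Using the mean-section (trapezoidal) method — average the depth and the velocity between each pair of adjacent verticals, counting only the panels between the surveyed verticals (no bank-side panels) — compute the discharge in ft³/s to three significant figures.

70.8 ft³/s

Panel 1-2: Δb = 1.1 ft, d̄ = (0.00+2.09)/2 = 1.045, v̄ = (0.00+0.88)/2 = 0.44 → q = 1.1×1.045×0.44 = 0.5058 ft³/s
Panel 2-3: Δb = 5.1 ft, d̄ = (2.09+4.40)/2 = 3.245, v̄ = (0.88+1.19)/2 = 1.035 → q = 5.1×3.245×1.035 = 17.13 ft³/s
Panel 3-4: Δb = 4.6 ft, d̄ = (4.40+6.26)/2 = 5.33, v̄ = (1.19+1.71)/2 = 1.45 → q = 4.6×5.33×1.45 = 35.55 ft³/s
Panel 4-5: Δb = 6.6 ft, d̄ = (6.26+0.00)/2 = 3.13, v̄ = (1.71+0.00)/2 = 0.855 → q = 6.6×3.13×0.855 = 17.66 ft³/s
Q = Σ q = 70.85 ft³/s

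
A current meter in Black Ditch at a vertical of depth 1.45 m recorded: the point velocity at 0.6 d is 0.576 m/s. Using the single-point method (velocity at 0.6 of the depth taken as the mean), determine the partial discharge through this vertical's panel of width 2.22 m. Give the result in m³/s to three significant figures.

v̄ = v₀.₆ = 0.576 m/s
q = v̄ × d × w = 0.5760 × 1.45 × 2.22 = 1.854 m³/s

1.85 m³/s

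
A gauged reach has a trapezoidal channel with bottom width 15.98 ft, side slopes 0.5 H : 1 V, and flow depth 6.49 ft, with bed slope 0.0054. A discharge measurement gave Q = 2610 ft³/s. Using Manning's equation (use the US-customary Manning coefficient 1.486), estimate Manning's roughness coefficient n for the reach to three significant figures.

0.0134

A = (b + z·y)·y = (15.98 + 0.5×6.49)×6.49 = 124.8 ft²
P = b + 2y√(1+z²) = 15.98 + 2×6.49×√(1+0.5²) = 30.49 ft
R = A/P = 124.8/30.49 = 4.092 ft
n = (1.486/Q)·A·R^(2/3)·S^(1/2) = (1.486/2610) × 124.8 × 2.558 × 0.07348 = 0.01335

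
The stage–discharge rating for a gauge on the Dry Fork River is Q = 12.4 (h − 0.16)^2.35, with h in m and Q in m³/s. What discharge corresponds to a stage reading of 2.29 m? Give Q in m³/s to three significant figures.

Q = 12.4 × (2.29 − 0.16)^2.35 = 12.4 × 2.13^2.35 = 73.30 m³/s

73.3 m³/s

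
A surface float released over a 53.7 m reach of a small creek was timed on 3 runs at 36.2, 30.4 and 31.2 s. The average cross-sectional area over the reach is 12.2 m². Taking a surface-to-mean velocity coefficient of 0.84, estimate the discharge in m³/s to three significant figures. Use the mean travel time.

t̄ = (36.2 + 30.4 + 31.2) / 3 = 32.6 s
v_surface = L / t̄ = 53.7 / 32.6 = 1.647 m/s
v_mean = 0.84 × 1.647 = 1.384 m/s
Q = A × v_mean = 12.2 × 1.384 = 16.88 m³/s

16.9 m³/s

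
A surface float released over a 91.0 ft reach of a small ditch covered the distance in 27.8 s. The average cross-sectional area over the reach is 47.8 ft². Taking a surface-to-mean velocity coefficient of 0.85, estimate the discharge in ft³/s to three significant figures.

133 ft³/s

v_surface = L / t̄ = 91.0 / 27.8 = 3.273 ft/s
v_mean = 0.85 × 3.273 = 2.782 ft/s
Q = A × v_mean = 47.8 × 2.782 = 133.0 ft³/s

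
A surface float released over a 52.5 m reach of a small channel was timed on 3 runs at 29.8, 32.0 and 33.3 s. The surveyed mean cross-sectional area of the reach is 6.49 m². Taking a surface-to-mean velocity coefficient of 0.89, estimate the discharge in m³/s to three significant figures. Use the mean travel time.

t̄ = (29.8 + 32.0 + 33.3) / 3 = 31.7 s
v_surface = L / t̄ = 52.5 / 31.7 = 1.656 m/s
v_mean = 0.89 × 1.656 = 1.474 m/s
Q = A × v_mean = 6.49 × 1.474 = 9.566 m³/s

9.57 m³/s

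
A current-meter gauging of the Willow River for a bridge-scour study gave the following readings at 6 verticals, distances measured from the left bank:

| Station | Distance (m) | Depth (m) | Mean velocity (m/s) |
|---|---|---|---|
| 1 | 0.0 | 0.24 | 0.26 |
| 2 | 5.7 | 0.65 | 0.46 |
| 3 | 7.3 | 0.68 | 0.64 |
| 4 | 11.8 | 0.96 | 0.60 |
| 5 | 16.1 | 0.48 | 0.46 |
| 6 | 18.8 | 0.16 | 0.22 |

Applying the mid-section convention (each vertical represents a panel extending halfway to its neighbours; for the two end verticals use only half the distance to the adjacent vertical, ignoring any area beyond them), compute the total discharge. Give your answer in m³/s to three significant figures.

w_1 = (5.7 − 0.0)/2 = 2.85 m; q_1 = 0.26 × 0.24 × 2.85 = 0.1778 m³/s
w_2 = (7.3 − 0.0)/2 = 3.65 m; q_2 = 0.46 × 0.65 × 3.65 = 1.091 m³/s
w_3 = (11.8 − 5.7)/2 = 3.05 m; q_3 = 0.64 × 0.68 × 3.05 = 1.327 m³/s
w_4 = (16.1 − 7.3)/2 = 4.4 m; q_4 = 0.60 × 0.96 × 4.4 = 2.534 m³/s
w_5 = (18.8 − 11.8)/2 = 3.5 m; q_5 = 0.46 × 0.48 × 3.5 = 0.7728 m³/s
w_6 = (18.8 − 16.1)/2 = 1.35 m; q_6 = 0.22 × 0.16 × 1.35 = 0.04752 m³/s
Q = Σ qᵢ = 5.951 m³/s

5.95 m³/s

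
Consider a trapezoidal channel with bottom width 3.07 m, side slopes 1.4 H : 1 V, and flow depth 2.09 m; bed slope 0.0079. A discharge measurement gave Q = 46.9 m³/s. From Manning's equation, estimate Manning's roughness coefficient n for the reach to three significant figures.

0.0271

A = (b + z·y)·y = (3.07 + 1.4×2.09)×2.09 = 12.53 m²
P = b + 2y√(1+z²) = 3.07 + 2×2.09×√(1+1.4²) = 10.26 m
R = A/P = 12.53/10.26 = 1.221 m
n = (1/Q)·A·R^(2/3)·S^(1/2) = (1/46.9) × 12.53 × 1.143 × 0.08888 = 0.02713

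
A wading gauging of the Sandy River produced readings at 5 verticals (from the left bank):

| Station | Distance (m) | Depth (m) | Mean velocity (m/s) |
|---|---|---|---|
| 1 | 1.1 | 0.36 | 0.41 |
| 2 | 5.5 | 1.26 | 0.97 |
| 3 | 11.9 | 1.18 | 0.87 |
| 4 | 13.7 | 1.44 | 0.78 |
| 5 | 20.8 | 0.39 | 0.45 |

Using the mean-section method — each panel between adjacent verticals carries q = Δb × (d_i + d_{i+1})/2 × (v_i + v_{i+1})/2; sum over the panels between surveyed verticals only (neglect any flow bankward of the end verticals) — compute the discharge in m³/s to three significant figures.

15.6 m³/s

Panel 1-2: Δb = 4.4 m, d̄ = (0.36+1.26)/2 = 0.81, v̄ = (0.41+0.97)/2 = 0.69 → q = 4.4×0.81×0.69 = 2.459 m³/s
Panel 2-3: Δb = 6.4 m, d̄ = (1.26+1.18)/2 = 1.22, v̄ = (0.97+0.87)/2 = 0.92 → q = 6.4×1.22×0.92 = 7.183 m³/s
Panel 3-4: Δb = 1.8 m, d̄ = (1.18+1.44)/2 = 1.31, v̄ = (0.87+0.78)/2 = 0.825 → q = 1.8×1.31×0.825 = 1.945 m³/s
Panel 4-5: Δb = 7.1 m, d̄ = (1.44+0.39)/2 = 0.915, v̄ = (0.78+0.45)/2 = 0.615 → q = 7.1×0.915×0.615 = 3.995 m³/s
Q = Σ q = 15.58 m³/s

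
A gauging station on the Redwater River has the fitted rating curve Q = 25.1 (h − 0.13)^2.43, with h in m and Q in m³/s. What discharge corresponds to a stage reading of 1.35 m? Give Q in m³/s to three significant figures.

40.7 m³/s

Q = 25.1 × (1.35 − 0.13)^2.43 = 25.1 × 1.22^2.43 = 40.69 m³/s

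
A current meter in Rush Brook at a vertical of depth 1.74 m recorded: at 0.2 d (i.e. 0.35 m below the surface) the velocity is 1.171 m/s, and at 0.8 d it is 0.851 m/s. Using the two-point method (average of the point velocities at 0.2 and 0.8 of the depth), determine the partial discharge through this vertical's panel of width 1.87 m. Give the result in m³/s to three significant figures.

3.29 m³/s

v̄ = (1.171 + 0.851) / 2 = 1.011 m/s
q = v̄ × d × w = 1.011 × 1.74 × 1.87 = 3.290 m³/s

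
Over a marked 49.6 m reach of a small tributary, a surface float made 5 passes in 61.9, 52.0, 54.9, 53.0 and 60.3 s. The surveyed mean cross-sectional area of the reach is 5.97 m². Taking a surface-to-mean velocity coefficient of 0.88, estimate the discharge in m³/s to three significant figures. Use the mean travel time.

4.62 m³/s

t̄ = (61.9 + 52.0 + 54.9 + 53.0 + 60.3) / 5 = 56.42 s
v_surface = L / t̄ = 49.6 / 56.42 = 0.8791 m/s
v_mean = 0.88 × 0.8791 = 0.7736 m/s
Q = A × v_mean = 5.97 × 0.7736 = 4.619 m³/s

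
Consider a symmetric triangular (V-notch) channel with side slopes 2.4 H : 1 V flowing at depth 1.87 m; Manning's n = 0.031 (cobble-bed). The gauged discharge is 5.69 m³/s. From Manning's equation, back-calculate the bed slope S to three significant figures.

A = z·y² = 2.4×1.87² = 8.393 m²
P = 2y√(1+z²) = 2×1.87×√(1+2.4²) = 9.724 m
R = A/P = 8.393/9.724 = 0.8631 m
S = (Q·n / (1·A·R^(2/3)))² = (5.69×0.031 / (1×8.393×0.9065))² = 0.0005376

0.000538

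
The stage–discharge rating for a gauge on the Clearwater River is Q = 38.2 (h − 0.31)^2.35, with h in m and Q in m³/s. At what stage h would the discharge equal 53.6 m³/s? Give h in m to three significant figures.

h − h₀ = (Q/C)^(1/b) = (53.6/38.2)^(1/2.35) = 1.155 m
h = 0.31 + 1.155 = 1.465 m

1.47 m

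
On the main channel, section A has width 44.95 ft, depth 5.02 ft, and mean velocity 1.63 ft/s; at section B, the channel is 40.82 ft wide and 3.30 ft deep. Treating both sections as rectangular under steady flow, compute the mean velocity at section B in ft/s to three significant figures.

2.73 ft/s

Q = A₁V₁ = (44.95×5.02) × 1.63 = 367.8 ft³/s
A₂ = 40.82 × 3.30 = 134.7 ft²
V₂ = Q/A₂ = 367.8/134.7 = 2.730 ft/s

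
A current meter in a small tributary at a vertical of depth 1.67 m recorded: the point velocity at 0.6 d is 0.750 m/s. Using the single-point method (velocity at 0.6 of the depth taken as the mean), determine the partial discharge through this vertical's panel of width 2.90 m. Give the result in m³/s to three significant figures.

3.63 m³/s

v̄ = v₀.₆ = 0.750 m/s
q = v̄ × d × w = 0.7500 × 1.67 × 2.90 = 3.632 m³/s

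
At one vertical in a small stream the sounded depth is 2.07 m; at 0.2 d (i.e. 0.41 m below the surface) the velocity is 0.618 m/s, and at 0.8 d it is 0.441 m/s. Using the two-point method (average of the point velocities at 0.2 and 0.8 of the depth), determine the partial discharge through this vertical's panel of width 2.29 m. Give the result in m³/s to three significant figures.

2.51 m³/s

v̄ = (0.618 + 0.441) / 2 = 0.5295 m/s
q = v̄ × d × w = 0.5295 × 2.07 × 2.29 = 2.510 m³/s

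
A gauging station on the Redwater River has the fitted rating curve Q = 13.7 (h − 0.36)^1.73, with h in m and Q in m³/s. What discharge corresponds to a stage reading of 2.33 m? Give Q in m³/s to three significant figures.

Q = 13.7 × (2.33 − 0.36)^1.73 = 13.7 × 1.97^1.73 = 44.27 m³/s

44.3 m³/s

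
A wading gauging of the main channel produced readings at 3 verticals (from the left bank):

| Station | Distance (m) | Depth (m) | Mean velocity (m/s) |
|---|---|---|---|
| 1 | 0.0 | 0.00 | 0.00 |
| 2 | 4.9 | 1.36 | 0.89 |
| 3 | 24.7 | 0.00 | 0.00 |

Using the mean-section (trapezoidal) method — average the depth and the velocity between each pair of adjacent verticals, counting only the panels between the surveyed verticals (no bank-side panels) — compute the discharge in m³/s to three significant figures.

7.47 m³/s

Panel 1-2: Δb = 4.9 m, d̄ = (0.00+1.36)/2 = 0.68, v̄ = (0.00+0.89)/2 = 0.445 → q = 4.9×0.68×0.445 = 1.483 m³/s
Panel 2-3: Δb = 19.8 m, d̄ = (1.36+0.00)/2 = 0.68, v̄ = (0.89+0.00)/2 = 0.445 → q = 19.8×0.68×0.445 = 5.991 m³/s
Q = Σ q = 7.474 m³/s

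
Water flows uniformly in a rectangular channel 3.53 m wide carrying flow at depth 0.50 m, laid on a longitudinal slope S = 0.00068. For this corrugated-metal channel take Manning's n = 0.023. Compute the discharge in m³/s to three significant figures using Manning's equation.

A = b·y = 3.53 × 0.50 = 1.765 m²
P = b + 2y = 3.53 + 2×0.50 = 4.530 m
R = A/P = 1.765/4.530 = 0.3896 m
Q = (1/n)·A·R^(2/3)·S^(1/2) = (1/0.023) × 1.765 × 0.3896^(2/3) × 0.00068^(1/2) = 1.068 m³/s

1.07 m³/s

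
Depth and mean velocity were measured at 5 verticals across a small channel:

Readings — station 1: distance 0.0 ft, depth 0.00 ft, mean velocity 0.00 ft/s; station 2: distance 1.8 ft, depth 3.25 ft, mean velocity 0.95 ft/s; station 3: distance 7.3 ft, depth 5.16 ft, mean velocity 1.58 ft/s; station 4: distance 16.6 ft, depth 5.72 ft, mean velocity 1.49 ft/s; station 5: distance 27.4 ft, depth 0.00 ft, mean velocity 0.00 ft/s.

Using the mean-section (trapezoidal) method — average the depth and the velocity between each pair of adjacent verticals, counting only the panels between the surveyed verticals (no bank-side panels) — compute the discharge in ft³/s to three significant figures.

Panel 1-2: Δb = 1.8 ft, d̄ = (0.00+3.25)/2 = 1.625, v̄ = (0.00+0.95)/2 = 0.475 → q = 1.8×1.625×0.475 = 1.389 ft³/s
Panel 2-3: Δb = 5.5 ft, d̄ = (3.25+5.16)/2 = 4.205, v̄ = (0.95+1.58)/2 = 1.265 → q = 5.5×4.205×1.265 = 29.26 ft³/s
Panel 3-4: Δb = 9.3 ft, d̄ = (5.16+5.72)/2 = 5.44, v̄ = (1.58+1.49)/2 = 1.535 → q = 9.3×5.44×1.535 = 77.66 ft³/s
Panel 4-5: Δb = 10.8 ft, d̄ = (5.72+0.00)/2 = 2.86, v̄ = (1.49+0.00)/2 = 0.745 → q = 10.8×2.86×0.745 = 23.01 ft³/s
Q = Σ q = 131.3 ft³/s

131 ft³/s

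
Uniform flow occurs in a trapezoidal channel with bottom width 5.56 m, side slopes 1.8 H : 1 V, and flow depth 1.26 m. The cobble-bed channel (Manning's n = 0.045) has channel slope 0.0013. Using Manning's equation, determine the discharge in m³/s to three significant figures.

7.46 m³/s

A = (b + z·y)·y = (5.56 + 1.8×1.26)×1.26 = 9.863 m²
P = b + 2y√(1+z²) = 5.56 + 2×1.26×√(1+1.8²) = 10.75 m
R = A/P = 9.863/10.75 = 0.9176 m
Q = (1/n)·A·R^(2/3)·S^(1/2) = (1/0.045) × 9.863 × 0.9176^(2/3) × 0.0013^(1/2) = 7.462 m³/s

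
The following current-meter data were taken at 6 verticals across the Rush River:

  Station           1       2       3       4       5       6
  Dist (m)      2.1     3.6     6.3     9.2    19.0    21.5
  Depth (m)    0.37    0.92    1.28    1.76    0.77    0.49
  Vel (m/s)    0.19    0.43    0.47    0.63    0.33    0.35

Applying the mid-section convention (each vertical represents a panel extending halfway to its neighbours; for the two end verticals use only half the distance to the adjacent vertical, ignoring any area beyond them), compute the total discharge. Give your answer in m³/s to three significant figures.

w_1 = (3.6 − 2.1)/2 = 0.75 m; q_1 = 0.19 × 0.37 × 0.75 = 0.05273 m³/s
w_2 = (6.3 − 2.1)/2 = 2.1 m; q_2 = 0.43 × 0.92 × 2.1 = 0.8308 m³/s
w_3 = (9.2 − 3.6)/2 = 2.8 m; q_3 = 0.47 × 1.28 × 2.8 = 1.684 m³/s
w_4 = (19.0 − 6.3)/2 = 6.35 m; q_4 = 0.63 × 1.76 × 6.35 = 7.041 m³/s
w_5 = (21.5 − 9.2)/2 = 6.15 m; q_5 = 0.33 × 0.77 × 6.15 = 1.563 m³/s
w_6 = (21.5 − 19.0)/2 = 1.25 m; q_6 = 0.35 × 0.49 × 1.25 = 0.2144 m³/s
Q = Σ qᵢ = 11.39 m³/s

11.4 m³/s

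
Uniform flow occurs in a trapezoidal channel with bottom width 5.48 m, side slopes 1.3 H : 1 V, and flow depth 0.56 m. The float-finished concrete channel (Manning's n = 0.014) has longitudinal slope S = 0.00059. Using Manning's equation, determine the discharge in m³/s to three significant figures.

3.67 m³/s

A = (b + z·y)·y = (5.48 + 1.3×0.56)×0.56 = 3.476 m²
P = b + 2y√(1+z²) = 5.48 + 2×0.56×√(1+1.3²) = 7.317 m
R = A/P = 3.476/7.317 = 0.4751 m
Q = (1/n)·A·R^(2/3)·S^(1/2) = (1/0.014) × 3.476 × 0.4751^(2/3) × 0.00059^(1/2) = 3.673 m³/s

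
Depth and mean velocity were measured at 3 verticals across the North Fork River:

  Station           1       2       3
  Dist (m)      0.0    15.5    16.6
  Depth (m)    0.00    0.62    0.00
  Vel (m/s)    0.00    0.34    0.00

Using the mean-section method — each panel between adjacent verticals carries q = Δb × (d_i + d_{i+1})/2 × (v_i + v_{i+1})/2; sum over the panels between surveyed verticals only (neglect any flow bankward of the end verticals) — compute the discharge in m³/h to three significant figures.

3150 m³/h

Panel 1-2: Δb = 15.5 m, d̄ = (0.00+0.62)/2 = 0.31, v̄ = (0.00+0.34)/2 = 0.17 → q = 15.5×0.31×0.17 = 0.8169 m³/s
Panel 2-3: Δb = 1.1 m, d̄ = (0.62+0.00)/2 = 0.31, v̄ = (0.34+0.00)/2 = 0.17 → q = 1.1×0.31×0.17 = 0.05797 m³/s
Q = Σ q = 0.8748 m³/s
= 0.8748 × 3600 = 3149 m³/h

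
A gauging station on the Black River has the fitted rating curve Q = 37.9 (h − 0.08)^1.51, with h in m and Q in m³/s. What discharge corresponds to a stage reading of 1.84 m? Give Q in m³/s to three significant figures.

89.0 m³/s

Q = 37.9 × (1.84 − 0.08)^1.51 = 37.9 × 1.76^1.51 = 88.99 m³/s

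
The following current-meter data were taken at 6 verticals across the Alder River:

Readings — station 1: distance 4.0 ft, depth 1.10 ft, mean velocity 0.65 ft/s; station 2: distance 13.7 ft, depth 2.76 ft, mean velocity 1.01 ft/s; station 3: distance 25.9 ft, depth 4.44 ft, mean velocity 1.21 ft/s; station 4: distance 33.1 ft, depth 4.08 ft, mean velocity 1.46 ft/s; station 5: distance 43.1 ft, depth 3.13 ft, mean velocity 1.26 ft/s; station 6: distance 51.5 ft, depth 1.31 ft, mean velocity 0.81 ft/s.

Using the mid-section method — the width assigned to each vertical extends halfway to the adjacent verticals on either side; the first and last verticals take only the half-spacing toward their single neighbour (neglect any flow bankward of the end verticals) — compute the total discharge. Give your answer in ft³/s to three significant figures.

w_1 = (13.7 − 4.0)/2 = 4.85 ft; q_1 = 0.65 × 1.10 × 4.85 = 3.468 ft³/s
w_2 = (25.9 − 4.0)/2 = 10.95 ft; q_2 = 1.01 × 2.76 × 10.95 = 30.52 ft³/s
w_3 = (33.1 − 13.7)/2 = 9.7 ft; q_3 = 1.21 × 4.44 × 9.7 = 52.11 ft³/s
w_4 = (43.1 − 25.9)/2 = 8.6 ft; q_4 = 1.46 × 4.08 × 8.6 = 51.23 ft³/s
w_5 = (51.5 − 33.1)/2 = 9.2 ft; q_5 = 1.26 × 3.13 × 9.2 = 36.28 ft³/s
w_6 = (51.5 − 43.1)/2 = 4.2 ft; q_6 = 0.81 × 1.31 × 4.2 = 4.457 ft³/s
Q = Σ qᵢ = 178.1 ft³/s

178 ft³/s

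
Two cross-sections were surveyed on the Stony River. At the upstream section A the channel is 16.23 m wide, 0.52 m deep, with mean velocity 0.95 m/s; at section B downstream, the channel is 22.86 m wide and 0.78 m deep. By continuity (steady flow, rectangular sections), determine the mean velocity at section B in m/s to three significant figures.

0.450 m/s

Q = A₁V₁ = (16.23×0.52) × 0.95 = 8.018 m³/s
A₂ = 22.86 × 0.78 = 17.83 m²
V₂ = Q/A₂ = 8.018/17.83 = 0.4497 m/s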